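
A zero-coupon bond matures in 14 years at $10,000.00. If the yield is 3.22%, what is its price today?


Formula: Price = FV / (1 + r)^n
Substituting: Price = $10,000.00 / (1 + 0.0322)^14
Discount factor: (1.0322)^14 = 1.558454
Price = $10,000.00 / 1.558454 = $6,416.62

$6,416.62


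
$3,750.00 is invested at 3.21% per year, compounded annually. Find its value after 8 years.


Formula: FV = P * (1 + r)^n
Substituting: FV = $3,750.00 * (1 + 0.0321)^8
Growth factor: (1.0321)^8 = 1.28758
FV = $3,750.00 * 1.28758 = $4,828.43

$4,828.43


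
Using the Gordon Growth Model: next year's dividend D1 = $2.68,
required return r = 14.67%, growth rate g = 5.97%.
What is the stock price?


Formula: P = D1 / (r - g)
Spread: r - g = 0.1467 - 0.0597 = 0.087
Substituting: P = $2.68 / 0.087
P = $30.80

$30.80


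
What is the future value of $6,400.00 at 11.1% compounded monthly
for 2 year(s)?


Formula: FV = P * (1 + r/m)^(m*t)
Period rate: r/m = 0.111 / 12 = 0.00925
Total periods: m*t = 12 * 2 = 24
Growth factor: (1 + 0.00925)^24 = 1.247298
FV = $6,400.00 * 1.247298 = $7,982.71

$7,982.71


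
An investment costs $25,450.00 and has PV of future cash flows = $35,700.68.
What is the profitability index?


Formula: PI = PV(cash flows) / initial investment
Substituting: PI = $35,700.68 / $25,450.00
PI = 1.4028

1.4028


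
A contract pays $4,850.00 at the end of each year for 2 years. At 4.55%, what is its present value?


Formula: PV = PMT * (1 - (1+r)^(-n)) / r
Discount factor: (1 + 0.0455)^(-2) = 0.914854
Bracket: 1 - 0.914854 = 0.085146
PV = $4,850.00 * 0.085146 / 0.0455 = $9,075.97

$9,075.97


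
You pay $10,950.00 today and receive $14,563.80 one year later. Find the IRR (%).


Formula: IRR = C1/C0 - 1
Substituting: IRR = $14,563.80 / $10,950.00 - 1
Ratio: 1.330027 - 1 = 0.330027
IRR = 33.0027%

33.0027%


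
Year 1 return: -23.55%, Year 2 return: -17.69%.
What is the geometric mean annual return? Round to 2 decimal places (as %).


Formula: Geometric mean = ((1+r1)*(1+r2))^(1/2) - 1
Product: (1 + -0.2355) * (1 + -0.1769) = 0.7645 * 0.8231 = 0.62926
Square root: 0.62926^0.5 = 0.793259
Geometric mean = 0.793259 - 1 = -0.206741
As percentage: -20.67%

-20.67%


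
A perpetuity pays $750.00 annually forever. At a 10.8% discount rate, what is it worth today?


Formula: PV = C / r
Substituting: PV = $750.00 / 0.108
PV = $6,944.44

$6,944.44


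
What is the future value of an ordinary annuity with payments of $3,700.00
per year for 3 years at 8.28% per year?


Formula: FV = PMT * ((1+r)^n - 1) / r
Growth factor: (1 + 0.0828)^3 = 1.269535
Numerator: 1.269535 - 1 = 0.269535
FV = $3,700.00 * 0.269535 / 0.0828 = $12,044.45

$12,044.45


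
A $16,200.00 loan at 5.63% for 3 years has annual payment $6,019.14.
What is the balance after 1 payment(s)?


Formula: Balance = PV*(1+r)^k - PMT*((1+r)^k - 1)/r
Growth: (1 + 0.0563)^1 = 1.0563
Accumulated factor: ((1+r)^k - 1)/r = 1.0
Balance = $16,200.00 * 1.0563 - $6,019.14 * 1.0
Balance = $11,092.92

$11,092.92


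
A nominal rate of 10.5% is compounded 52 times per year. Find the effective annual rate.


Formula: EAR = (1 + r/m)^m - 1
Period rate: r/m = 0.105 / 52 = 0.002019
Compounding: (1 + 0.002019)^52 = 1.110593
EAR = 1.110593 - 1 = 0.110593

0.110593


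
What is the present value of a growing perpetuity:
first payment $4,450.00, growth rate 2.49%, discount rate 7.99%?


Formula: PV = C / (r - g)
Spread: r - g = 0.0799 - 0.0249 = 0.055
Substituting: PV = $4,450.00 / 0.055
PV = $80,909.09

$80,909.09


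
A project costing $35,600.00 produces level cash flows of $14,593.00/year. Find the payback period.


Formula: Payback = investment / annual cash flow
Substituting: Payback = $35,600.00 / $14,593.00
Payback = 2.4395 years

2.4395 years


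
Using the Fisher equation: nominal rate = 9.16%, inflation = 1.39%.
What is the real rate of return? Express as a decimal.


Formula: (1 + r_real) = (1 + r_nom) / (1 + inflation)
Substituting: (1 + r_real) = 1.0916 / 1.0139
(1 + r_real) = 1.076635
r_real = 1.076635 - 1 = 0.076635

0.076635


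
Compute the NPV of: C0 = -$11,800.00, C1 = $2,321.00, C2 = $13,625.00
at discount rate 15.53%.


Formula: NPV = C0 + C1/(1+r) + C2/(1+r)^2
Discount C1: $2,321.00 / (1 + 0.1553) = $2,009.00
Discount C2: $13,625.00 / (1 + 0.1553)^2 = $10,208.15
NPV = -$11,800.00 + $2,009.00 + $10,208.15 = $417.15

$417.15


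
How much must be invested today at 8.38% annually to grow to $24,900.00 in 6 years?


Formula: PV = FV / (1 + r)^n
Substituting: PV = $24,900.00 / (1 + 0.0838)^6
Discount factor: (1.0838)^6 = 1.620671
PV = $24,900.00 / 1.620671 = $15,364.01

$15,364.01


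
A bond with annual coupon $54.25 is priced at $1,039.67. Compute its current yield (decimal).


Formula: Current yield = annual coupon / price
Substituting: CY = $54.25 / $1,039.67
CY = 0.05218

0.05218


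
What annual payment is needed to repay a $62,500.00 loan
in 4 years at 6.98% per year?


Formula: PMT = PV * r / (1 - (1+r)^(-n))
Denominator: 1 - (1 + 0.0698)^(-4) = 0.236534
Numerator: $62,500.00 * 0.0698 = 4362.5
PMT = 4362.5 / 0.236534 = $18,443.43

$18,443.43


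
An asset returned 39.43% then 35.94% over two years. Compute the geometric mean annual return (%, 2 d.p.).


Formula: Geometric mean = ((1+r1)*(1+r2))^(1/2) - 1
Product: (1 + 0.3943) * (1 + 0.3594) = 1.3943 * 1.3594 = 1.895411
Square root: 1.895411^0.5 = 1.376739
Geometric mean = 1.376739 - 1 = 0.376739
As percentage: 37.67%

37.67%


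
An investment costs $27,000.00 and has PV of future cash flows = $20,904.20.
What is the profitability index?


Formula: PI = PV(cash flows) / initial investment
Substituting: PI = $20,904.20 / $27,000.00
PI = 0.7742

0.7742


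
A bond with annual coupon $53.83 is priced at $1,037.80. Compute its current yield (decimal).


Formula: Current yield = annual coupon / price
Substituting: CY = $53.83 / $1,037.80
CY = 0.051869

0.051869


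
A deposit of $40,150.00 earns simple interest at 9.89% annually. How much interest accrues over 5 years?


Formula: I = P * r * t
Substituting: I = $40,150.00 * 0.0989 * 5
Step: I = $40,150.00 * 0.4945
I = $19,854.18

$19,854.18


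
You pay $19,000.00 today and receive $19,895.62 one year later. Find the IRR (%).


Formula: IRR = C1/C0 - 1
Substituting: IRR = $19,895.62 / $19,000.00 - 1
Ratio: 1.047138 - 1 = 0.047138
IRR = 4.7138%

4.7138%


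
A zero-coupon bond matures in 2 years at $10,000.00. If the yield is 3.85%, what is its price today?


Formula: Price = FV / (1 + r)^n
Substituting: Price = $10,000.00 / (1 + 0.0385)^2
Discount factor: (1.0385)^2 = 1.078482
Price = $10,000.00 / 1.078482 = $9,272.29

$9,272.29


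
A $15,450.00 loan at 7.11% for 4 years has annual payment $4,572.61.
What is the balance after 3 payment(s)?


Formula: Balance = PV*(1+r)^k - PMT*((1+r)^k - 1)/r
Growth: (1 + 0.0711)^3 = 1.228825
Accumulated factor: ((1+r)^k - 1)/r = 3.218355
Balance = $15,450.00 * 1.228825 - $4,572.61 * 3.218355
Balance = $4,269.06

$4,269.06


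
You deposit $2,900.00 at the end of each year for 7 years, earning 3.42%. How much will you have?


Formula: FV = PMT * ((1+r)^n - 1) / r
Growth factor: (1 + 0.0342)^7 = 1.265411
Numerator: 1.265411 - 1 = 0.265411
FV = $2,900.00 * 0.265411 / 0.0342 = $22,505.64

$22,505.64


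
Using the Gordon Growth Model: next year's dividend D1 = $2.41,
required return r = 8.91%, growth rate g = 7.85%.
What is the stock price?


Formula: P = D1 / (r - g)
Spread: r - g = 0.0891 - 0.0785 = 0.0106
Substituting: P = $2.41 / 0.0106
P = $227.36

$227.36


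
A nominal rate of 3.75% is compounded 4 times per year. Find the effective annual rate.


Formula: EAR = (1 + r/m)^m - 1
Period rate: r/m = 0.0375 / 4 = 0.009375
Compounding: (1 + 0.009375)^4 = 1.038031
EAR = 1.038031 - 1 = 0.038031

0.038031


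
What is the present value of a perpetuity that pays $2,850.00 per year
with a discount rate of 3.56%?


Formula: PV = C / r
Substituting: PV = $2,850.00 / 0.0356
PV = $80,056.18

$80,056.18


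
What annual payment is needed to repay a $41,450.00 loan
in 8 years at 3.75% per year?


Formula: PMT = PV * r / (1 - (1+r)^(-n))
Denominator: 1 - (1 + 0.0375)^(-8) = 0.255105
Numerator: $41,450.00 * 0.0375 = 1554.375
PMT = 1554.375 / 0.255105 = $6,093.08

$6,093.08


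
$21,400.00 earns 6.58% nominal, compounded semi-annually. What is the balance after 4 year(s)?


Formula: FV = P * (1 + r/m)^(m*t)
Period rate: r/m = 0.0658 / 2 = 0.0329
Total periods: m*t = 2 * 4 = 8
Growth factor: (1 + 0.0329)^8 = 1.295586
FV = $21,400.00 * 1.295586 = $27,725.54

$27,725.54


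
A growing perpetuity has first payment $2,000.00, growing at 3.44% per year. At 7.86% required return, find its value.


Formula: PV = C / (r - g)
Spread: r - g = 0.0786 - 0.0344 = 0.0442
Substituting: PV = $2,000.00 / 0.0442
PV = $45,248.87

$45,248.87


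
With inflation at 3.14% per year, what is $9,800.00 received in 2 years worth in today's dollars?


Formula: Real value = nominal / (1 + inflation)^years
Price level: (1 + 0.0314)^2 = 1.063786
Real value = $9,800.00 / 1.063786 = $9,212.38

$9,212.38


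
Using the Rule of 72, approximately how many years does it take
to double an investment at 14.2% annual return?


Formula: Years ≈ 72 / r
Substituting: Years ≈ 72 / 14.2
Years ≈ 5.1

5.1 years


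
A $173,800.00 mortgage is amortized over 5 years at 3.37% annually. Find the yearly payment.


Formula: PMT = PV * r / (1 - (1+r)^(-n))
Denominator: 1 - (1 + 0.0337)^(-5) = 0.152719
Numerator: $173,800.00 * 0.0337 = 5857.06
PMT = 5857.06 / 0.152719 = $38,351.85

$38,351.85


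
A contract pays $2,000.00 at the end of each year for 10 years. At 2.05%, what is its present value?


Formula: PV = PMT * (1 - (1+r)^(-n)) / r
Discount factor: (1 + 0.0205)^(-10) = 0.816338
Bracket: 1 - 0.816338 = 0.183662
PV = $2,000.00 * 0.183662 / 0.0205 = $17,918.26

$17,918.26


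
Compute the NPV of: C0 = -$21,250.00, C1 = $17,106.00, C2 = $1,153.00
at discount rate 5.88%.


Formula: NPV = C0 + C1/(1+r) + C2/(1+r)^2
Discount C1: $17,106.00 / (1 + 0.0588) = $16,156.03
Discount C2: $1,153.00 / (1 + 0.0588)^2 = $1,028.49
NPV = -$21,250.00 + $16,156.03 + $1,028.49 = -$4,065.48

-$4,065.48


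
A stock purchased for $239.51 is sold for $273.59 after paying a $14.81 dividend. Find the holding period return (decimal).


Formula: HPR = (P1 - P0 + D) / P0
Gain: $273.59 - $239.51 + $14.81 = $48.89
HPR = $48.89 / $239.51 = 0.2041

0.2041


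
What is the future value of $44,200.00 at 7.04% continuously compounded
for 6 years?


Formula: FV = P * e^(r*t)
Exponent: r*t = 0.0704 * 6 = 0.4224
e^(0.4224) = 1.525619
FV = $44,200.00 * 1.525619 = $67,432.34

$67,432.34


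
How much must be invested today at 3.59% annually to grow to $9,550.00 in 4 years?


Formula: PV = FV / (1 + r)^n
Substituting: PV = $9,550.00 / (1 + 0.0359)^4
Discount factor: (1.0359)^4 = 1.15152
PV = $9,550.00 / 1.15152 = $8,293.39

$8,293.39


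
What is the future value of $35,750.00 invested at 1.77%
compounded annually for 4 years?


Formula: FV = P * (1 + r)^n
Substituting: FV = $35,750.00 * (1 + 0.0177)^4
Growth factor: (1.0177)^4 = 1.072702
FV = $35,750.00 * 1.072702 = $38,349.10

$38,349.10


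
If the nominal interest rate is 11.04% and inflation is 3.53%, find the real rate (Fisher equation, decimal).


Formula: (1 + r_real) = (1 + r_nom) / (1 + inflation)
Substituting: (1 + r_real) = 1.1104 / 1.0353
(1 + r_real) = 1.072539
r_real = 1.072539 - 1 = 0.072539

0.072539


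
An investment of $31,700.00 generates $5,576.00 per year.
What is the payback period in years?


Formula: Payback = investment / annual cash flow
Substituting: Payback = $31,700.00 / $5,576.00
Payback = 5.6851 years

5.6851 years


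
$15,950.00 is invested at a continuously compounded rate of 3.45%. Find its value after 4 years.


Formula: FV = P * e^(r*t)
Exponent: r*t = 0.0345 * 4 = 0.138
e^(0.138) = 1.147976
FV = $15,950.00 * 1.147976 = $18,310.21

$18,310.21


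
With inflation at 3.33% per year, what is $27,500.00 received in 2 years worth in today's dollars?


Formula: Real value = nominal / (1 + inflation)^years
Price level: (1 + 0.0333)^2 = 1.067709
Real value = $27,500.00 / 1.067709 = $25,756.08

$25,756.08


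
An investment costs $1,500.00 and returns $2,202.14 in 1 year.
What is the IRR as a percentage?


Formula: IRR = C1/C0 - 1
Substituting: IRR = $2,202.14 / $1,500.00 - 1
Ratio: 1.468093 - 1 = 0.468093
IRR = 46.8093%

46.8093%


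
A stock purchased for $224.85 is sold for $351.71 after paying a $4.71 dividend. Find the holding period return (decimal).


Formula: HPR = (P1 - P0 + D) / P0
Gain: $351.71 - $224.85 + $4.71 = $131.57
HPR = $131.57 / $224.85 = 0.5851

0.5851


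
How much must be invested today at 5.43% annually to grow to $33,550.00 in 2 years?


Formula: PV = FV / (1 + r)^n
Substituting: PV = $33,550.00 / (1 + 0.0543)^2
Discount factor: (1.0543)^2 = 1.111548
PV = $33,550.00 / 1.111548 = $30,183.12

$30,183.12


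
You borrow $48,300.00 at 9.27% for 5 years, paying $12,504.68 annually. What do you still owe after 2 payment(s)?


Formula: Balance = PV*(1+r)^k - PMT*((1+r)^k - 1)/r
Growth: (1 + 0.0927)^2 = 1.193993
Accumulated factor: ((1+r)^k - 1)/r = 2.0927
Balance = $48,300.00 * 1.193993 - $12,504.68 * 2.0927
Balance = $31,501.33

$31,501.33


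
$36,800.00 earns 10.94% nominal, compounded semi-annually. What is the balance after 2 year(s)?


Formula: FV = P * (1 + r/m)^(m*t)
Period rate: r/m = 0.1094 / 2 = 0.0547
Total periods: m*t = 2 * 2 = 4
Growth factor: (1 + 0.0547)^4 = 1.237416
FV = $36,800.00 * 1.237416 = $45,536.91

$45,536.91


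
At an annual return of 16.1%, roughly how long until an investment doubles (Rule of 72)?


Formula: Years ≈ 72 / r
Substituting: Years ≈ 72 / 16.1
Years ≈ 4.5

4.5 years


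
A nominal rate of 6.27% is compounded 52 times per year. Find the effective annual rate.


Formula: EAR = (1 + r/m)^m - 1
Period rate: r/m = 0.0627 / 52 = 0.001206
Compounding: (1 + 0.001206)^52 = 1.064667
EAR = 1.064667 - 1 = 0.064667

0.064667


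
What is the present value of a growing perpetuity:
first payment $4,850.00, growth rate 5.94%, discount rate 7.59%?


Formula: PV = C / (r - g)
Spread: r - g = 0.0759 - 0.0594 = 0.0165
Substituting: PV = $4,850.00 / 0.0165
PV = $293,939.39

$293,939.39


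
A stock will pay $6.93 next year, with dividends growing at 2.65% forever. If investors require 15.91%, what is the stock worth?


Formula: P = D1 / (r - g)
Spread: r - g = 0.1591 - 0.0265 = 0.1326
Substituting: P = $6.93 / 0.1326
P = $52.26

$52.26


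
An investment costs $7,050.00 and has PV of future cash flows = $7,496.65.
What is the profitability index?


Formula: PI = PV(cash flows) / initial investment
Substituting: PI = $7,496.65 / $7,050.00
PI = 1.0634

1.0634


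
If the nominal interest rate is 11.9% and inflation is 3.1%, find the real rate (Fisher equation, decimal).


Formula: (1 + r_real) = (1 + r_nom) / (1 + inflation)
Substituting: (1 + r_real) = 1.119 / 1.031
(1 + r_real) = 1.085354
r_real = 1.085354 - 1 = 0.085354

0.085354


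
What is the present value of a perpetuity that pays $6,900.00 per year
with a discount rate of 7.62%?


Formula: PV = C / r
Substituting: PV = $6,900.00 / 0.0762
PV = $90,551.18

$90,551.18


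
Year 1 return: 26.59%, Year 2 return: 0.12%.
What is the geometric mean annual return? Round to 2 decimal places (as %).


Formula: Geometric mean = ((1+r1)*(1+r2))^(1/2) - 1
Product: (1 + 0.2659) * (1 + 0.0012) = 1.2659 * 1.0012 = 1.267419
Square root: 1.267419^0.5 = 1.125797
Geometric mean = 1.125797 - 1 = 0.125797
As percentage: 12.58%

12.58%


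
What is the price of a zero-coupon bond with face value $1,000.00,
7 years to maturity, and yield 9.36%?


Formula: Price = FV / (1 + r)^n
Substituting: Price = $1,000.00 / (1 + 0.0936)^7
Discount factor: (1.0936)^7 = 1.870723
Price = $1,000.00 / 1.870723 = $534.55

$534.55


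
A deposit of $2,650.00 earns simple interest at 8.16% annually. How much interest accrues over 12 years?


Formula: I = P * r * t
Substituting: I = $2,650.00 * 0.0816 * 12
Step: I = $2,650.00 * 0.9792
I = $2,594.88

$2,594.88


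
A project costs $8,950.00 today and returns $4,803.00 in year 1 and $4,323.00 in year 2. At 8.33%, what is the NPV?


Formula: NPV = C0 + C1/(1+r) + C2/(1+r)^2
Discount C1: $4,803.00 / (1 + 0.0833) = $4,433.67
Discount C2: $4,323.00 / (1 + 0.0833)^2 = $3,683.73
NPV = -$8,950.00 + $4,433.67 + $3,683.73 = -$832.60

-$832.60


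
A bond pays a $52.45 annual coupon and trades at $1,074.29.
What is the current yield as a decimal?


Formula: Current yield = annual coupon / price
Substituting: CY = $52.45 / $1,074.29
CY = 0.048823

0.048823


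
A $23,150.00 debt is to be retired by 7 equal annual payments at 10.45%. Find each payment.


Formula: PMT = PV * r / (1 - (1+r)^(-n))
Denominator: 1 - (1 + 0.1045)^(-7) = 0.501299
Numerator: $23,150.00 * 0.1045 = 2419.175
PMT = 2419.175 / 0.501299 = $4,825.81

$4,825.81


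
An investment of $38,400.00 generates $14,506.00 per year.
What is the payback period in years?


Formula: Payback = investment / annual cash flow
Substituting: Payback = $38,400.00 / $14,506.00
Payback = 2.6472 years

2.6472 years


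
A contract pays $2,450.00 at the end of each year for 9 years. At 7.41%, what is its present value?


Formula: PV = PMT * (1 - (1+r)^(-n)) / r
Discount factor: (1 + 0.0741)^(-9) = 0.52553
Bracket: 1 - 0.52553 = 0.47447
PV = $2,450.00 * 0.47447 / 0.0741 = $15,687.60

$15,687.60


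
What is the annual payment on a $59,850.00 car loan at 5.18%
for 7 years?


Formula: PMT = PV * r / (1 - (1+r)^(-n))
Denominator: 1 - (1 + 0.0518)^(-7) = 0.297789
Numerator: $59,850.00 * 0.0518 = 3100.23
PMT = 3100.23 / 0.297789 = $10,410.84

$10,410.84


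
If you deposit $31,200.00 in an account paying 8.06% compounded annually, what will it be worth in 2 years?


Formula: FV = P * (1 + r)^n
Substituting: FV = $31,200.00 * (1 + 0.0806)^2
Growth factor: (1.0806)^2 = 1.167696
FV = $31,200.00 * 1.167696 = $36,432.13

$36,432.13


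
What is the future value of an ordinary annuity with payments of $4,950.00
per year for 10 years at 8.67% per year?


Formula: FV = PMT * ((1+r)^n - 1) / r
Growth factor: (1 + 0.0867)^10 = 2.29666
Numerator: 2.29666 - 1 = 1.29666
FV = $4,950.00 * 1.29666 / 0.0867 = $74,030.75

$74,030.75


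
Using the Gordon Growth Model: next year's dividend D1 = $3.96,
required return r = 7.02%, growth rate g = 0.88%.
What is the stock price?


Formula: P = D1 / (r - g)
Spread: r - g = 0.0702 - 0.0088 = 0.0614
Substituting: P = $3.96 / 0.0614
P = $64.50

$64.50


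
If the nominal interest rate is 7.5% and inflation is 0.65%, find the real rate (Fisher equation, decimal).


Formula: (1 + r_real) = (1 + r_nom) / (1 + inflation)
Substituting: (1 + r_real) = 1.075 / 1.0065
(1 + r_real) = 1.068058
r_real = 1.068058 - 1 = 0.068058

0.068058


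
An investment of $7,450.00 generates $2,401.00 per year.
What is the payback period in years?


Formula: Payback = investment / annual cash flow
Substituting: Payback = $7,450.00 / $2,401.00
Payback = 3.1029 years

3.1029 years


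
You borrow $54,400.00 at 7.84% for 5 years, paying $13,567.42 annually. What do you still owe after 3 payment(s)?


Formula: Balance = PV*(1+r)^k - PMT*((1+r)^k - 1)/r
Growth: (1 + 0.0784)^3 = 1.254122
Accumulated factor: ((1+r)^k - 1)/r = 3.241347
Balance = $54,400.00 * 1.254122 - $13,567.42 * 3.241347
Balance = $24,247.50

$24,247.50


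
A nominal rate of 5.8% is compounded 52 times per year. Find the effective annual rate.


Formula: EAR = (1 + r/m)^m - 1
Period rate: r/m = 0.058 / 52 = 0.001115
Compounding: (1 + 0.001115)^52 = 1.059681
EAR = 1.059681 - 1 = 0.059681

0.059681


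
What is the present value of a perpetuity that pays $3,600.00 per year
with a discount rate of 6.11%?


Formula: PV = C / r
Substituting: PV = $3,600.00 / 0.0611
PV = $58,919.80

$58,919.80


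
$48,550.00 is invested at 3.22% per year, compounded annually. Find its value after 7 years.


Formula: FV = P * (1 + r)^n
Substituting: FV = $48,550.00 * (1 + 0.0322)^7
Growth factor: (1.0322)^7 = 1.248381
FV = $48,550.00 * 1.248381 = $60,608.87

$60,608.87


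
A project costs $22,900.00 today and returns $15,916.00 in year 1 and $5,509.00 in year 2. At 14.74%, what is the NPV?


Formula: NPV = C0 + C1/(1+r) + C2/(1+r)^2
Discount C1: $15,916.00 / (1 + 0.1474) = $13,871.36
Discount C2: $5,509.00 / (1 + 0.1474)^2 = $4,184.50
NPV = -$22,900.00 + $13,871.36 + $4,184.50 = -$4,844.14

-$4,844.14


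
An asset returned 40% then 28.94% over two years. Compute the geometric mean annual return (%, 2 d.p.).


Formula: Geometric mean = ((1+r1)*(1+r2))^(1/2) - 1
Product: (1 + 0.4) * (1 + 0.2894) = 1.4 * 1.2894 = 1.80516
Square root: 1.80516^0.5 = 1.343562
Geometric mean = 1.343562 - 1 = 0.343562
As percentage: 34.36%

34.36%


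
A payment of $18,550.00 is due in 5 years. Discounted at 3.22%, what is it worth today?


Formula: PV = FV / (1 + r)^n
Substituting: PV = $18,550.00 / (1 + 0.0322)^5
Discount factor: (1.0322)^5 = 1.171708
PV = $18,550.00 / 1.171708 = $15,831.59

$15,831.59


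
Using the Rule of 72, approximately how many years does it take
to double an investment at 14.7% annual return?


Formula: Years ≈ 72 / r
Substituting: Years ≈ 72 / 14.7
Years ≈ 4.9

4.9 years


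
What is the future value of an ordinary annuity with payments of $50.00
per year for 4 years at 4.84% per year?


Formula: FV = PMT * ((1+r)^n - 1) / r
Growth factor: (1 + 0.0484)^4 = 1.208114
Numerator: 1.208114 - 1 = 0.208114
FV = $50.00 * 0.208114 / 0.0484 = $214.99

$214.99


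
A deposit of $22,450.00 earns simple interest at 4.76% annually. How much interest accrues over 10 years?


Formula: I = P * r * t
Substituting: I = $22,450.00 * 0.0476 * 10
Step: I = $22,450.00 * 0.476
I = $10,686.20

$10,686.20


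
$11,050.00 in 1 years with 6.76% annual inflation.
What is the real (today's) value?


Formula: Real value = nominal / (1 + inflation)^years
Price level: (1 + 0.0676)^1 = 1.0676
Real value = $11,050.00 / 1.0676 = $10,350.32

$10,350.32


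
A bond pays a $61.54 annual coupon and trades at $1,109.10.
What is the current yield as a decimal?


Formula: Current yield = annual coupon / price
Substituting: CY = $61.54 / $1,109.10
CY = 0.055486

0.055486


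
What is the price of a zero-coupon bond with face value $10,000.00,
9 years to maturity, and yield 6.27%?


Formula: Price = FV / (1 + r)^n
Substituting: Price = $10,000.00 / (1 + 0.0627)^9
Discount factor: (1.0627)^9 = 1.728606
Price = $10,000.00 / 1.728606 = $5,785.01

$5,785.01


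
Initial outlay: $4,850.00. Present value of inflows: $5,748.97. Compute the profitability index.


Formula: PI = PV(cash flows) / initial investment
Substituting: PI = $5,748.97 / $4,850.00
PI = 1.1854

1.1854


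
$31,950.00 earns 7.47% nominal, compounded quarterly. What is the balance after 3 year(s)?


Formula: FV = P * (1 + r/m)^(m*t)
Period rate: r/m = 0.0747 / 4 = 0.018675
Total periods: m*t = 4 * 3 = 12
Growth factor: (1 + 0.018675)^12 = 1.248613
FV = $31,950.00 * 1.248613 = $39,893.18

$39,893.18


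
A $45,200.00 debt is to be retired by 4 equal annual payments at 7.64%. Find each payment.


Formula: PMT = PV * r / (1 - (1+r)^(-n))
Denominator: 1 - (1 + 0.0764)^(-4) = 0.255088
Numerator: $45,200.00 * 0.0764 = 3453.28
PMT = 3453.28 / 0.255088 = $13,537.63

$13,537.63


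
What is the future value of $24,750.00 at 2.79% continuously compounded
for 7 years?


Formula: FV = P * e^(r*t)
Exponent: r*t = 0.0279 * 7 = 0.1953
e^(0.1953) = 1.215676
FV = $24,750.00 * 1.215676 = $30,087.97

$30,087.97


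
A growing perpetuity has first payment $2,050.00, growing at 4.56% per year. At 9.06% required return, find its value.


Formula: PV = C / (r - g)
Spread: r - g = 0.0906 - 0.0456 = 0.045
Substituting: PV = $2,050.00 / 0.045
PV = $45,555.56

$45,555.56


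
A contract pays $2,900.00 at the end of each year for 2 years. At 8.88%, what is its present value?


Formula: PV = PMT * (1 - (1+r)^(-n)) / r
Discount factor: (1 + 0.0888)^(-2) = 0.843536
Bracket: 1 - 0.843536 = 0.156464
PV = $2,900.00 * 0.156464 / 0.0888 = $5,109.74

$5,109.74


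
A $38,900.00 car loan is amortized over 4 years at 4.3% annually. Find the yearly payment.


Formula: PMT = PV * r / (1 - (1+r)^(-n))
Denominator: 1 - (1 + 0.043)^(-4) = 0.154988
Numerator: $38,900.00 * 0.043 = 1672.7
PMT = 1672.7 / 0.154988 = $10,792.43

$10,792.43


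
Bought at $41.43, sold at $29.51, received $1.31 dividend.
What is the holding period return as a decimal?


Formula: HPR = (P1 - P0 + D) / P0
Gain: $29.51 - $41.43 + $1.31 = -$10.61
HPR = -$10.61 / $41.43 = -0.2561

-0.2561


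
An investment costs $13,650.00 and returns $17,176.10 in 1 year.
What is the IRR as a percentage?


Formula: IRR = C1/C0 - 1
Substituting: IRR = $17,176.10 / $13,650.00 - 1
Ratio: 1.258322 - 1 = 0.258322
IRR = 25.8322%

25.8322%


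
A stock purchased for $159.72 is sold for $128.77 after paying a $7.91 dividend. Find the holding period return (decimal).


Formula: HPR = (P1 - P0 + D) / P0
Gain: $128.77 - $159.72 + $7.91 = -$23.04
HPR = -$23.04 / $159.72 = -0.1443

-0.1443


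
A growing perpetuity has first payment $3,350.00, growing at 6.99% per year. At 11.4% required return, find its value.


Formula: PV = C / (r - g)
Spread: r - g = 0.114 - 0.0699 = 0.0441
Substituting: PV = $3,350.00 / 0.0441
PV = $75,963.72

$75,963.72


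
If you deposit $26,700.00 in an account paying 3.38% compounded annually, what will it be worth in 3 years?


Formula: FV = P * (1 + r)^n
Substituting: FV = $26,700.00 * (1 + 0.0338)^3
Growth factor: (1.0338)^3 = 1.104866
FV = $26,700.00 * 1.104866 = $29,499.92

$29,499.92


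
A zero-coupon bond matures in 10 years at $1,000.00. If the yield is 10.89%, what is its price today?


Formula: Price = FV / (1 + r)^n
Substituting: Price = $1,000.00 / (1 + 0.1089)^10
Discount factor: (1.1089)^10 = 2.811408
Price = $1,000.00 / 2.811408 = $355.69

$355.69


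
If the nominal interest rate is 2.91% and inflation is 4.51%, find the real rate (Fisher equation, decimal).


Formula: (1 + r_real) = (1 + r_nom) / (1 + inflation)
Substituting: (1 + r_real) = 1.0291 / 1.0451
(1 + r_real) = 0.98469
r_real = 0.98469 - 1 = -0.01531

-0.01531


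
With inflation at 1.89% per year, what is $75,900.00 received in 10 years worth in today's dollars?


Formula: Real value = nominal / (1 + inflation)^years
Price level: (1 + 0.0189)^10 = 1.205912
Real value = $75,900.00 / 1.205912 = $62,939.92

$62,939.92


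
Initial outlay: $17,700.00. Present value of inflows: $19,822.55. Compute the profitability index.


Formula: PI = PV(cash flows) / initial investment
Substituting: PI = $19,822.55 / $17,700.00
PI = 1.1199

1.1199


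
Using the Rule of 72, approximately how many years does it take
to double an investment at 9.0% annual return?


Formula: Years ≈ 72 / r
Substituting: Years ≈ 72 / 9.0
Years ≈ 8.0

8.0 years


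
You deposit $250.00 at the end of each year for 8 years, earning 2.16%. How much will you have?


Formula: FV = PMT * ((1+r)^n - 1) / r
Growth factor: (1 + 0.0216)^8 = 1.186444
Numerator: 1.186444 - 1 = 0.186444
FV = $250.00 * 0.186444 / 0.0216 = $2,157.91

$2,157.91


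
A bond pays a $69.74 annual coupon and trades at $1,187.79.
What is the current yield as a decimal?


Formula: Current yield = annual coupon / price
Substituting: CY = $69.74 / $1,187.79
CY = 0.058714

0.058714


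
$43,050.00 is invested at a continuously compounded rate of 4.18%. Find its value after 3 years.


Formula: FV = P * e^(r*t)
Exponent: r*t = 0.0418 * 3 = 0.1254
e^(0.1254) = 1.133602
FV = $43,050.00 * 1.133602 = $48,801.56

$48,801.56


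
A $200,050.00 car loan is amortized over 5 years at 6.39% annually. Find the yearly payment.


Formula: PMT = PV * r / (1 - (1+r)^(-n))
Denominator: 1 - (1 + 0.0639)^(-5) = 0.266338
Numerator: $200,050.00 * 0.0639 = 12783.195
PMT = 12783.195 / 0.266338 = $47,996.12

$47,996.12


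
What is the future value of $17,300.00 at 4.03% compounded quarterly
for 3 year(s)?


Formula: FV = P * (1 + r/m)^(m*t)
Period rate: r/m = 0.0403 / 4 = 0.010075
Total periods: m*t = 4 * 3 = 12
Growth factor: (1 + 0.010075)^12 = 1.12783
FV = $17,300.00 * 1.12783 = $19,511.45

$19,511.45


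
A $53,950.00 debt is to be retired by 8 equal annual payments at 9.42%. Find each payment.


Formula: PMT = PV * r / (1 - (1+r)^(-n))
Denominator: 1 - (1 + 0.0942)^(-8) = 0.513339
Numerator: $53,950.00 * 0.0942 = 5082.09
PMT = 5082.09 / 0.513339 = $9,900.06

$9,900.06


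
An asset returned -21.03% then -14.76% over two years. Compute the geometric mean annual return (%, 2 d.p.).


Formula: Geometric mean = ((1+r1)*(1+r2))^(1/2) - 1
Product: (1 + -0.2103) * (1 + -0.1476) = 0.7897 * 0.8524 = 0.67314
Square root: 0.67314^0.5 = 0.820451
Geometric mean = 0.820451 - 1 = -0.179549
As percentage: -17.95%

-17.95%


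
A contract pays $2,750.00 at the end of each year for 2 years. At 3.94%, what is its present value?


Formula: PV = PMT * (1 - (1+r)^(-n)) / r
Discount factor: (1 + 0.0394)^(-2) = 0.925624
Bracket: 1 - 0.925624 = 0.074376
PV = $2,750.00 * 0.074376 / 0.0394 = $5,191.22

$5,191.22


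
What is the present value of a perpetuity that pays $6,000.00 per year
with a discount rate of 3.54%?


Formula: PV = C / r
Substituting: PV = $6,000.00 / 0.0354
PV = $169,491.53

$169,491.53


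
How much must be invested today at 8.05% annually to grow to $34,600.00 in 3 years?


Formula: PV = FV / (1 + r)^n
Substituting: PV = $34,600.00 / (1 + 0.0805)^3
Discount factor: (1.0805)^3 = 1.261462
PV = $34,600.00 / 1.261462 = $27,428.48

$27,428.48


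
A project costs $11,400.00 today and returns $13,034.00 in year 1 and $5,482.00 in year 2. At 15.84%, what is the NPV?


Formula: NPV = C0 + C1/(1+r) + C2/(1+r)^2
Discount C1: $13,034.00 / (1 + 0.1584) = $11,251.73
Discount C2: $5,482.00 / (1 + 0.1584)^2 = $4,085.28
NPV = -$11,400.00 + $11,251.73 + $4,085.28 = $3,937.01

$3,937.01


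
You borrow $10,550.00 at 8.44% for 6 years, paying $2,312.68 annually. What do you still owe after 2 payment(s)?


Formula: Balance = PV*(1+r)^k - PMT*((1+r)^k - 1)/r
Growth: (1 + 0.0844)^2 = 1.175923
Accumulated factor: ((1+r)^k - 1)/r = 2.0844
Balance = $10,550.00 * 1.175923 - $2,312.68 * 2.0844
Balance = $7,585.44

$7,585.44


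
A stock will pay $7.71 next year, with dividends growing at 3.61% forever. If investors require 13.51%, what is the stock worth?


Formula: P = D1 / (r - g)
Spread: r - g = 0.1351 - 0.0361 = 0.099
Substituting: P = $7.71 / 0.099
P = $77.88

$77.88


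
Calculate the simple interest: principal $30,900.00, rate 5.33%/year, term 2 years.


Formula: I = P * r * t
Substituting: I = $30,900.00 * 0.0533 * 2
Step: I = $30,900.00 * 0.1066
I = $3,293.94

$3,293.94


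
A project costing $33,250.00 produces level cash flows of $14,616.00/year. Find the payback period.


Formula: Payback = investment / annual cash flow
Substituting: Payback = $33,250.00 / $14,616.00
Payback = 2.2749 years

2.2749 years


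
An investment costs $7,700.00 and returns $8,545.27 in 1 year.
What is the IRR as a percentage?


Formula: IRR = C1/C0 - 1
Substituting: IRR = $8,545.27 / $7,700.00 - 1
Ratio: 1.109775 - 1 = 0.109775
IRR = 10.9775%

10.9775%


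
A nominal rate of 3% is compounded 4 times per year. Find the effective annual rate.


Formula: EAR = (1 + r/m)^m - 1
Period rate: r/m = 0.03 / 4 = 0.0075
Compounding: (1 + 0.0075)^4 = 1.030339
EAR = 1.030339 - 1 = 0.030339

0.030339


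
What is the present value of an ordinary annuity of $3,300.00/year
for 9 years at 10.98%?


Formula: PV = PMT * (1 - (1+r)^(-n)) / r
Discount factor: (1 + 0.1098)^(-9) = 0.391559
Bracket: 1 - 0.391559 = 0.608441
PV = $3,300.00 * 0.608441 / 0.1098 = $18,286.47

$18,286.47


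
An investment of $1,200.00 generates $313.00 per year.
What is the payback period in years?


Formula: Payback = investment / annual cash flow
Substituting: Payback = $1,200.00 / $313.00
Payback = 3.8339 years

3.8339 years


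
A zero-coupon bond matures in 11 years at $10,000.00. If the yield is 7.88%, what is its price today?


Formula: Price = FV / (1 + r)^n
Substituting: Price = $10,000.00 / (1 + 0.0788)^11
Discount factor: (1.0788)^11 = 2.303299
Price = $10,000.00 / 2.303299 = $4,341.60

$4,341.60


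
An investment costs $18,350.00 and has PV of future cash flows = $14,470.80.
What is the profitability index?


Formula: PI = PV(cash flows) / initial investment
Substituting: PI = $14,470.80 / $18,350.00
PI = 0.7886

0.7886


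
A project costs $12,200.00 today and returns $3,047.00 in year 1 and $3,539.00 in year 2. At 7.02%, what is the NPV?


Formula: NPV = C0 + C1/(1+r) + C2/(1+r)^2
Discount C1: $3,047.00 / (1 + 0.0702) = $2,847.13
Discount C2: $3,539.00 / (1 + 0.0702)^2 = $3,089.94
NPV = -$12,200.00 + $2,847.13 + $3,089.94 = -$6,262.92

-$6,262.92


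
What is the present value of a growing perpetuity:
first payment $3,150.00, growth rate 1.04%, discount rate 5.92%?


Formula: PV = C / (r - g)
Spread: r - g = 0.0592 - 0.0104 = 0.0488
Substituting: PV = $3,150.00 / 0.0488
PV = $64,549.18

$64,549.18


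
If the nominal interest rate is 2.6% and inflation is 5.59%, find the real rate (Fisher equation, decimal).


Formula: (1 + r_real) = (1 + r_nom) / (1 + inflation)
Substituting: (1 + r_real) = 1.026 / 1.0559
(1 + r_real) = 0.971683
r_real = 0.971683 - 1 = -0.028317

-0.028317


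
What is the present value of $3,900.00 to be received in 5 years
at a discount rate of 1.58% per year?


Formula: PV = FV / (1 + r)^n
Substituting: PV = $3,900.00 / (1 + 0.0158)^5
Discount factor: (1.0158)^5 = 1.081536
PV = $3,900.00 / 1.081536 = $3,605.98

$3,605.98


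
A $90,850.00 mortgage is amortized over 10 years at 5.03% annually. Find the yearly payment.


Formula: PMT = PV * r / (1 - (1+r)^(-n))
Denominator: 1 - (1 + 0.0503)^(-10) = 0.387838
Numerator: $90,850.00 * 0.0503 = 4569.755
PMT = 4569.755 / 0.387838 = $11,782.64

$11,782.64


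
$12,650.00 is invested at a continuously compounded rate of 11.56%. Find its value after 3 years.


Formula: FV = P * e^(r*t)
Exponent: r*t = 0.1156 * 3 = 0.3468
e^(0.3468) = 1.414534
FV = $12,650.00 * 1.414534 = $17,893.85

$17,893.85


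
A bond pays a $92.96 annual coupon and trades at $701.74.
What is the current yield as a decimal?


Formula: Current yield = annual coupon / price
Substituting: CY = $92.96 / $701.74
CY = 0.132471

0.132471


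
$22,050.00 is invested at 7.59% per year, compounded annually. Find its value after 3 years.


Formula: FV = P * (1 + r)^n
Substituting: FV = $22,050.00 * (1 + 0.0759)^3
Growth factor: (1.0759)^3 = 1.24542
FV = $22,050.00 * 1.24542 = $27,461.50

$27,461.50


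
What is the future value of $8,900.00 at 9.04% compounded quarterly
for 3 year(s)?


Formula: FV = P * (1 + r/m)^(m*t)
Period rate: r/m = 0.0904 / 4 = 0.0226
Total periods: m*t = 4 * 3 = 12
Growth factor: (1 + 0.0226)^12 = 1.307584
FV = $8,900.00 * 1.307584 = $11,637.49

$11,637.49


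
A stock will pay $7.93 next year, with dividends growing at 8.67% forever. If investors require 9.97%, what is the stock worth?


Formula: P = D1 / (r - g)
Spread: r - g = 0.0997 - 0.0867 = 0.013
Substituting: P = $7.93 / 0.013
P = $610.00

$610.00


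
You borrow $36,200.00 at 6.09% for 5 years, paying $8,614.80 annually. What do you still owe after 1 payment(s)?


Formula: Balance = PV*(1+r)^k - PMT*((1+r)^k - 1)/r
Growth: (1 + 0.0609)^1 = 1.0609
Accumulated factor: ((1+r)^k - 1)/r = 1.0
Balance = $36,200.00 * 1.0609 - $8,614.80 * 1.0
Balance = $29,789.78

$29,789.78


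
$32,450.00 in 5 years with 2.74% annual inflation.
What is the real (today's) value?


Formula: Real value = nominal / (1 + inflation)^years
Price level: (1 + 0.0274)^5 = 1.144716
Real value = $32,450.00 / 1.144716 = $28,347.64

$28,347.64


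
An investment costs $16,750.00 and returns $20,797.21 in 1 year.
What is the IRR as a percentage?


Formula: IRR = C1/C0 - 1
Substituting: IRR = $20,797.21 / $16,750.00 - 1
Ratio: 1.241624 - 1 = 0.241624
IRR = 24.1624%

24.1624%


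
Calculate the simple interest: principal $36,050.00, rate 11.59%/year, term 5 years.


Formula: I = P * r * t
Substituting: I = $36,050.00 * 0.1159 * 5
Step: I = $36,050.00 * 0.5795
I = $20,890.98

$20,890.98


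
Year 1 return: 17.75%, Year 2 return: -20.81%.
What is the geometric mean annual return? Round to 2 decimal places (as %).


Formula: Geometric mean = ((1+r1)*(1+r2))^(1/2) - 1
Product: (1 + 0.1775) * (1 + -0.2081) = 1.1775 * 0.7919 = 0.932462
Square root: 0.932462^0.5 = 0.965641
Geometric mean = 0.965641 - 1 = -0.034359
As percentage: -3.44%

-3.44%


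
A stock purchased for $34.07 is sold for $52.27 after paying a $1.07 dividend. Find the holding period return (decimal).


Formula: HPR = (P1 - P0 + D) / P0
Gain: $52.27 - $34.07 + $1.07 = $19.27
HPR = $19.27 / $34.07 = 0.5656

0.5656


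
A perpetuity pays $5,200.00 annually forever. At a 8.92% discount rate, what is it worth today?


Formula: PV = C / r
Substituting: PV = $5,200.00 / 0.0892
PV = $58,295.96

$58,295.96


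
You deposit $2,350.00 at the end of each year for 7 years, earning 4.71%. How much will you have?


Formula: FV = PMT * ((1+r)^n - 1) / r
Growth factor: (1 + 0.0471)^7 = 1.380121
Numerator: 1.380121 - 1 = 0.380121
FV = $2,350.00 * 0.380121 / 0.0471 = $18,965.69

$18,965.69


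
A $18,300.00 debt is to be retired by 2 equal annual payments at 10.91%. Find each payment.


Formula: PMT = PV * r / (1 - (1+r)^(-n))
Denominator: 1 - (1 + 0.1091)^(-2) = 0.18706
Numerator: $18,300.00 * 0.1091 = 1996.53
PMT = 1996.53 / 0.18706 = $10,673.22

$10,673.22


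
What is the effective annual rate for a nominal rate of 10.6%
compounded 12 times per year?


Formula: EAR = (1 + r/m)^m - 1
Period rate: r/m = 0.106 / 12 = 0.008833
Compounding: (1 + 0.008833)^12 = 1.111305
EAR = 1.111305 - 1 = 0.111305

0.111305


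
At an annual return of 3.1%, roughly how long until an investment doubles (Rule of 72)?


Formula: Years ≈ 72 / r
Substituting: Years ≈ 72 / 3.1
Years ≈ 23.2

23.2 years


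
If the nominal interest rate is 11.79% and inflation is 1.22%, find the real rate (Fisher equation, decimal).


Formula: (1 + r_real) = (1 + r_nom) / (1 + inflation)
Substituting: (1 + r_real) = 1.1179 / 1.0122
(1 + r_real) = 1.104426
r_real = 1.104426 - 1 = 0.104426

0.104426


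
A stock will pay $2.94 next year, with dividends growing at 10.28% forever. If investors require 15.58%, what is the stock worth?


Formula: P = D1 / (r - g)
Spread: r - g = 0.1558 - 0.1028 = 0.053
Substituting: P = $2.94 / 0.053
P = $55.47

$55.47


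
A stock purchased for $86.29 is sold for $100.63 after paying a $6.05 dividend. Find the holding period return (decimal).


Formula: HPR = (P1 - P0 + D) / P0
Gain: $100.63 - $86.29 + $6.05 = $20.39
HPR = $20.39 / $86.29 = 0.2363

0.2363


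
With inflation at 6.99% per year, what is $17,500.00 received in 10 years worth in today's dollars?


Formula: Real value = nominal / (1 + inflation)^years
Price level: (1 + 0.0699)^10 = 1.965314
Real value = $17,500.00 / 1.965314 = $8,904.43

$8,904.43


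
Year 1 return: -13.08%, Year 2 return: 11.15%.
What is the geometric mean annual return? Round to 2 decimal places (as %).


Formula: Geometric mean = ((1+r1)*(1+r2))^(1/2) - 1
Product: (1 + -0.1308) * (1 + 0.1115) = 0.8692 * 1.1115 = 0.966116
Square root: 0.966116^0.5 = 0.982912
Geometric mean = 0.982912 - 1 = -0.017088
As percentage: -1.71%

-1.71%
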